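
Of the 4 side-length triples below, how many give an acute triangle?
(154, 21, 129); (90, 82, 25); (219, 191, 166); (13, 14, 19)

(154,21,129): 21+129 ≤ 154, not a triangle
(90,82,25): 25²+82² = 7349 < 8100 = 90² → obtuse
(219,191,166): 166²+191² = 64037 > 47961 = 219² → acute
(13,14,19): 13²+14² = 365 > 361 = 19² → acute
2 of the 4 are acute.

2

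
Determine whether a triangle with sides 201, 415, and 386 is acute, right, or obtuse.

acute

Compare the square of the longest side to the sum of squares of the other two: 201² + 386² = 189397 > 172225 = 415².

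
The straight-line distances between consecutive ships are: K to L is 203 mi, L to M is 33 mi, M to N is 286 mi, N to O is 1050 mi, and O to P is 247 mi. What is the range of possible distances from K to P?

The maximum is all hops collinear in one direction: 203 + 33 + 286 + 1050 + 247 = 1819.
The longest hop is 1050; the others sum to 769. Folding the others back against it leaves at least 1050 − 769 = 281.

281 ≤ KP ≤ 1819 mi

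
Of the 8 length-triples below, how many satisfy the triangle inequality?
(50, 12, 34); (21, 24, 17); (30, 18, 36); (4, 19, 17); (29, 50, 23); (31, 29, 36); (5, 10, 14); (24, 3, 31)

(12,34,50): 12+34 ≤ 50 → not valid
(17,21,24): 17+21 > 24 → valid
(18,30,36): 18+30 > 36 → valid
(4,17,19): 4+17 > 19 → valid
(23,29,50): 23+29 > 50 → valid
(29,31,36): 29+31 > 36 → valid
(5,10,14): 5+10 > 14 → valid
(3,24,31): 3+24 ≤ 31 → not valid
6 of the 8 triples form a triangle.

6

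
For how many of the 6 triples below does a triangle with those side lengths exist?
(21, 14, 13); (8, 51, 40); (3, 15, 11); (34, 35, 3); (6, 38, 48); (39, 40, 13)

3

(13,14,21): 13+14 > 21 → valid
(8,40,51): 8+40 ≤ 51 → not valid
(3,11,15): 3+11 ≤ 15 → not valid
(3,34,35): 3+34 > 35 → valid
(6,38,48): 6+38 ≤ 48 → not valid
(13,39,40): 13+39 > 40 → valid
3 of the 6 triples form a triangle.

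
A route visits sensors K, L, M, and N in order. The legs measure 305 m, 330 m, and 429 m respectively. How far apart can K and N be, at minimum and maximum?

0 ≤ KN ≤ 1064 m

The maximum is all hops collinear in one direction: 305 + 330 + 429 = 1064.
The longest hop is 429; the others sum to 635. Since 429 ≤ 635, the path can fold back on itself completely, so the minimum distance is 0.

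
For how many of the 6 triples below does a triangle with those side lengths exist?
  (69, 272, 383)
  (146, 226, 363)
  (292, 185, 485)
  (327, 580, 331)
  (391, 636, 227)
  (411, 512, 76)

2

(69,272,383): 69+272 ≤ 383 → not valid
(146,226,363): 146+226 > 363 → valid
(185,292,485): 185+292 ≤ 485 → not valid
(327,331,580): 327+331 > 580 → valid
(227,391,636): 227+391 ≤ 636 → not valid
(76,411,512): 76+411 ≤ 512 → not valid
2 of the 6 triples form a triangle.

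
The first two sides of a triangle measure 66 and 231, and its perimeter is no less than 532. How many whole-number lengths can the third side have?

62

Triangle inequality: 165 < x < 297. Perimeter ≥ 532 gives x ≥ 532 − 66 − 231 = 235.
So 235 ≤ x < 297; integers 235 through 296: 62 values.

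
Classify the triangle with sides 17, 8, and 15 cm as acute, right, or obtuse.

right

Compare the square of the longest side to the sum of squares of the other two: 8² + 15² = 289 = 17².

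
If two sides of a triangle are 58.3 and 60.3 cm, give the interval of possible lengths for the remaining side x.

2.0 < x < 118.6 (cm)

By the triangle inequality, x must be less than 58.3 + 60.3 = 118.6 and greater than |58.3 − 60.3| = 2.0.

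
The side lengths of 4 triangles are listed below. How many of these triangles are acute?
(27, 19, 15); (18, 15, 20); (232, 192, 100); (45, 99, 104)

(27,19,15): 15²+19² = 586 < 729 = 27² → obtuse
(18,15,20): 15²+18² = 549 > 400 = 20² → acute
(232,192,100): 100²+192² = 46864 < 53824 = 232² → obtuse
(45,99,104): 45²+99² = 11826 > 10816 = 104² → acute
2 of the 4 are acute.

2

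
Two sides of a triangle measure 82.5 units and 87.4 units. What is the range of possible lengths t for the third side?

4.9 < t < 169.9

By the triangle inequality, t must be less than 82.5 + 87.4 = 169.9 and greater than |82.5 − 87.4| = 4.9.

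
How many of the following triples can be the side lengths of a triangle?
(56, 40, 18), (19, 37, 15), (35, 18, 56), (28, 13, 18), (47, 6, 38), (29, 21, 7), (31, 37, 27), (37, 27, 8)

(18,40,56): 18+40 > 56 → valid
(15,19,37): 15+19 ≤ 37 → not valid
(18,35,56): 18+35 ≤ 56 → not valid
(13,18,28): 13+18 > 28 → valid
(6,38,47): 6+38 ≤ 47 → not valid
(7,21,29): 7+21 ≤ 29 → not valid
(27,31,37): 27+31 > 37 → valid
(8,27,37): 8+27 ≤ 37 → not valid
3 of the 8 triples form a triangle.

3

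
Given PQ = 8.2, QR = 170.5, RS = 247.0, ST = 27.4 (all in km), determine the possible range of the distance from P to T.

The maximum is all hops collinear in one direction: 8.2 + 170.5 + 247.0 + 27.4 = 453.1.
The longest hop is 247.0; the others sum to 206.1. Folding the others back against it leaves at least 247.0 − 206.1 = 40.9.

40.9 ≤ PT ≤ 453.1 km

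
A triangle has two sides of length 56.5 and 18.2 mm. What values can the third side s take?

38.3 < s < 74.7

By the triangle inequality, s must be less than 56.5 + 18.2 = 74.7 and greater than |56.5 − 18.2| = 38.3.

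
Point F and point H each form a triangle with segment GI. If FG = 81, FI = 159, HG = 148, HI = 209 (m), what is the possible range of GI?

From triangle FGI: |81 − 159| < GI < 81 + 159, i.e. 78 < GI < 240.
From triangle HGI: 61 < GI < 357.
Both must hold, so GI lies in the intersection.

78 < GI < 240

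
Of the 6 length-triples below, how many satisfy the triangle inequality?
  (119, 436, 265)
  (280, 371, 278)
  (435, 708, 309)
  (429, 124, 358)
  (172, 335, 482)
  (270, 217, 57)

(119,265,436): 119+265 ≤ 436 → not valid
(278,280,371): 278+280 > 371 → valid
(309,435,708): 309+435 > 708 → valid
(124,358,429): 124+358 > 429 → valid
(172,335,482): 172+335 > 482 → valid
(57,217,270): 57+217 > 270 → valid
5 of the 6 triples form a triangle.

5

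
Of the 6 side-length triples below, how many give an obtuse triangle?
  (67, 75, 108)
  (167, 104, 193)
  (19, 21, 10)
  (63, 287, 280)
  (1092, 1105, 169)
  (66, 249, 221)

(67,75,108): 67²+75² = 10114 < 11664 = 108² → obtuse
(167,104,193): 104²+167² = 38705 > 37249 = 193² → acute
(19,21,10): 10²+19² = 461 > 441 = 21² → acute
(63,287,280): 63²+280² = 82369 = 287² → right
(1092,1105,169): 169²+1092² = 1221025 = 1105² → right
(66,249,221): 66²+221² = 53197 < 62001 = 249² → obtuse
2 of the 6 are obtuse.

2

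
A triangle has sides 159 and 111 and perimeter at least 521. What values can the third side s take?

Triangle inequality alone gives 48 < s < 270.
The perimeter condition gives s ≥ 521 − 159 − 111 = 251.
Intersecting the two: 251 ≤ s < 270.

251 ≤ s < 270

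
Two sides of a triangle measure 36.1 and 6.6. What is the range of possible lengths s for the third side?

By the triangle inequality, s must be less than 36.1 + 6.6 = 42.7 and greater than |36.1 − 6.6| = 29.5.

29.5 < s < 42.7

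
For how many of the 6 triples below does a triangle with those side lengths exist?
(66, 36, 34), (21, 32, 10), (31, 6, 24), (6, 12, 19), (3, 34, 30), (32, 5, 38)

(34,36,66): 34+36 > 66 → valid
(10,21,32): 10+21 ≤ 32 → not valid
(6,24,31): 6+24 ≤ 31 → not valid
(6,12,19): 6+12 ≤ 19 → not valid
(3,30,34): 3+30 ≤ 34 → not valid
(5,32,38): 5+32 ≤ 38 → not valid
1 of the 6 triples forms a triangle.

1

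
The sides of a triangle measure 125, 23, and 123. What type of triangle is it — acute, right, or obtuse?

Compare the square of the longest side to the sum of squares of the other two: 23² + 123² = 15658 > 15625 = 125².

acute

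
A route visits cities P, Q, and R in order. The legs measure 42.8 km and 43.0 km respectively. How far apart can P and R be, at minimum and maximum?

By the triangle inequality, |42.8 − 43.0| ≤ PR ≤ 42.8 + 43.0.

0.2 ≤ PR ≤ 85.8 km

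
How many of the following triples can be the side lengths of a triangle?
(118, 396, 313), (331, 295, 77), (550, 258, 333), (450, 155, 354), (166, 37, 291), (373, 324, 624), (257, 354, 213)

(118,313,396): 118+313 > 396 → valid
(77,295,331): 77+295 > 331 → valid
(258,333,550): 258+333 > 550 → valid
(155,354,450): 155+354 > 450 → valid
(37,166,291): 37+166 ≤ 291 → not valid
(324,373,624): 324+373 > 624 → valid
(213,257,354): 213+257 > 354 → valid
6 of the 7 triples form a triangle.

6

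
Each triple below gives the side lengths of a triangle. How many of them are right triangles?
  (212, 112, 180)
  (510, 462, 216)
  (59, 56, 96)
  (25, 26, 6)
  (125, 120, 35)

(212,112,180): 112²+180² = 44944 = 212² → right
(510,462,216): 216²+462² = 260100 = 510² → right
(59,56,96): 56²+59² = 6617 < 9216 = 96² → obtuse
(25,26,6): 6²+25² = 661 < 676 = 26² → obtuse
(125,120,35): 35²+120² = 15625 = 125² → right
3 of the 5 are right.

3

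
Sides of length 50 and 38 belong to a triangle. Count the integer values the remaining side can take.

The third side lies in the open interval (12, 88).
Integers from 13 to 87 inclusive: 87 − 13 + 1 = 75.

75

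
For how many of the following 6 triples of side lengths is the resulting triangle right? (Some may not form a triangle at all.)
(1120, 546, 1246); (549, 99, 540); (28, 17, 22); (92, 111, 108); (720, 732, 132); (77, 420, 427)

(1120,546,1246): 546²+1120² = 1552516 = 1246² → right
(549,99,540): 99²+540² = 301401 = 549² → right
(28,17,22): 17²+22² = 773 < 784 = 28² → obtuse
(92,111,108): 92²+108² = 20128 > 12321 = 111² → acute
(720,732,132): 132²+720² = 535824 = 732² → right
(77,420,427): 77²+420² = 182329 = 427² → right
4 of the 6 are right.

4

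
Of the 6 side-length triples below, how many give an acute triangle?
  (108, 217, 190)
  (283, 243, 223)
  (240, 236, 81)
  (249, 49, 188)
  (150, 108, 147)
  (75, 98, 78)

5

(108,217,190): 108²+190² = 47764 > 47089 = 217² → acute
(283,243,223): 223²+243² = 108778 > 80089 = 283² → acute
(240,236,81): 81²+236² = 62257 > 57600 = 240² → acute
(249,49,188): 49+188 ≤ 249, not a triangle
(150,108,147): 108²+147² = 33273 > 22500 = 150² → acute
(75,98,78): 75²+78² = 11709 > 9604 = 98² → acute
5 of the 6 are acute.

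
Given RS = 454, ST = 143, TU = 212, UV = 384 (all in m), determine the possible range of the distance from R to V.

0 ≤ RV ≤ 1193 m

The maximum is all hops collinear in one direction: 454 + 143 + 212 + 384 = 1193.
The longest hop is 454; the others sum to 739. Since 454 ≤ 739, the path can fold back on itself completely, so the minimum distance is 0.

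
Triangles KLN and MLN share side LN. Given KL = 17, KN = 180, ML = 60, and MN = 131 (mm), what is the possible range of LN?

From triangle KLN: |17 − 180| < LN < 17 + 180, i.e. 163 < LN < 197.
From triangle MLN: 71 < LN < 191.
Both must hold, so LN lies in the intersection.

163 < LN < 191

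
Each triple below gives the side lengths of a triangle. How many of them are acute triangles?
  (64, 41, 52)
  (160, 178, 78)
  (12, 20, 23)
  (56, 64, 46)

3

(64,41,52): 41²+52² = 4385 > 4096 = 64² → acute
(160,178,78): 78²+160² = 31684 = 178² → right
(12,20,23): 12²+20² = 544 > 529 = 23² → acute
(56,64,46): 46²+56² = 5252 > 4096 = 64² → acute
3 of the 4 are acute.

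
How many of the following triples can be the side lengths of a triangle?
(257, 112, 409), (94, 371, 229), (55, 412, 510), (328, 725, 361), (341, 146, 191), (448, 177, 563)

(112,257,409): 112+257 ≤ 409 → not valid
(94,229,371): 94+229 ≤ 371 → not valid
(55,412,510): 55+412 ≤ 510 → not valid
(328,361,725): 328+361 ≤ 725 → not valid
(146,191,341): 146+191 ≤ 341 → not valid
(177,448,563): 177+448 > 563 → valid
1 of the 6 triples forms a triangle.

1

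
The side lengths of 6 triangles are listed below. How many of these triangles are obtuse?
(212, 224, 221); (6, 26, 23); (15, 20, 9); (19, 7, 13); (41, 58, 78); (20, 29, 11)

(212,224,221): 212²+221² = 93785 > 50176 = 224² → acute
(6,26,23): 6²+23² = 565 < 676 = 26² → obtuse
(15,20,9): 9²+15² = 306 < 400 = 20² → obtuse
(19,7,13): 7²+13² = 218 < 361 = 19² → obtuse
(41,58,78): 41²+58² = 5045 < 6084 = 78² → obtuse
(20,29,11): 11²+20² = 521 < 841 = 29² → obtuse
5 of the 6 are obtuse.

5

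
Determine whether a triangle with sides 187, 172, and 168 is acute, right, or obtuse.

acute

Compare the square of the longest side to the sum of squares of the other two: 168² + 172² = 57808 > 34969 = 187².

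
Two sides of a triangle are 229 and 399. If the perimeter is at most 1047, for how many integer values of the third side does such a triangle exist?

249

Triangle inequality: 170 < x < 628. Perimeter ≤ 1047 gives x ≤ 1047 − 229 − 399 = 419.
So 170 < x ≤ 419; integers 171 through 419: 249 values.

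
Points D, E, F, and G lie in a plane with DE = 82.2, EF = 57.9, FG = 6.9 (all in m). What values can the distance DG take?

17.4 ≤ DG ≤ 147.0 m

The maximum is all hops collinear in one direction: 82.2 + 57.9 + 6.9 = 147.0.
The longest hop is 82.2; the others sum to 64.8. Folding the others back against it leaves at least 82.2 − 64.8 = 17.4.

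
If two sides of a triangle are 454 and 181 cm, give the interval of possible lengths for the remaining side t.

273 < t < 635

By the triangle inequality, t must be less than 454 + 181 = 635 and greater than |454 − 181| = 273.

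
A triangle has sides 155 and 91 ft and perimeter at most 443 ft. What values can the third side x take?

Triangle inequality alone gives 64 < x < 246.
The perimeter condition gives x ≤ 443 − 155 − 91 = 197.
Intersecting the two: 64 < x ≤ 197.

64 < x ≤ 197 ft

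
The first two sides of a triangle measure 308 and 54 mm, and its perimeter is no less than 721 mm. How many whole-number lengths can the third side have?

3

Triangle inequality: 254 < x < 362. Perimeter ≥ 721 gives x ≥ 721 − 308 − 54 = 359.
So 359 ≤ x < 362; integers 359 through 361: 3 values.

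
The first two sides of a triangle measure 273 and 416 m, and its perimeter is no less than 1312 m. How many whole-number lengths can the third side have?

Triangle inequality: 143 < x < 689. Perimeter ≥ 1312 gives x ≥ 1312 − 273 − 416 = 623.
So 623 ≤ x < 689; integers 623 through 688: 66 values.

66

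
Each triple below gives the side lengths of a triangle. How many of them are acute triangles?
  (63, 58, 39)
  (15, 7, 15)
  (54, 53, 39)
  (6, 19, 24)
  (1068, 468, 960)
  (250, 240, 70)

(63,58,39): 39²+58² = 4885 > 3969 = 63² → acute
(15,7,15): 7²+15² = 274 > 225 = 15² → acute
(54,53,39): 39²+53² = 4330 > 2916 = 54² → acute
(6,19,24): 6²+19² = 397 < 576 = 24² → obtuse
(1068,468,960): 468²+960² = 1140624 = 1068² → right
(250,240,70): 70²+240² = 62500 = 250² → right
3 of the 6 are acute.

3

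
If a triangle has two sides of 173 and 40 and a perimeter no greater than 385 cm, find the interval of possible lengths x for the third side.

133 < x ≤ 172

Triangle inequality alone gives 133 < x < 213.
The perimeter condition gives x ≤ 385 − 173 − 40 = 172.
Intersecting the two: 133 < x ≤ 172.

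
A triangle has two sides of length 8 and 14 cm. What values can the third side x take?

6 < x < 22 (cm)

By the triangle inequality, x must be less than 8 + 14 = 22 and greater than |8 − 14| = 6.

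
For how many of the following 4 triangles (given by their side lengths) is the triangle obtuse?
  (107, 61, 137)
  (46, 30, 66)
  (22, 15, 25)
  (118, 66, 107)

2

(107,61,137): 61²+107² = 15170 < 18769 = 137² → obtuse
(46,30,66): 30²+46² = 3016 < 4356 = 66² → obtuse
(22,15,25): 15²+22² = 709 > 625 = 25² → acute
(118,66,107): 66²+107² = 15805 > 13924 = 118² → acute
2 of the 4 are obtuse.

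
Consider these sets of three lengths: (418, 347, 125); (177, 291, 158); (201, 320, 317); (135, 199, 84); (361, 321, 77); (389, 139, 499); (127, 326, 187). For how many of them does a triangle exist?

6

(125,347,418): 125+347 > 418 → valid
(158,177,291): 158+177 > 291 → valid
(201,317,320): 201+317 > 320 → valid
(84,135,199): 84+135 > 199 → valid
(77,321,361): 77+321 > 361 → valid
(139,389,499): 139+389 > 499 → valid
(127,187,326): 127+187 ≤ 326 → not valid
6 of the 7 triples form a triangle.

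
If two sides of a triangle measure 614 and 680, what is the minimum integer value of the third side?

67

The third side must be strictly greater than |614 − 680| = 66.
The smallest integer above 66 is 67.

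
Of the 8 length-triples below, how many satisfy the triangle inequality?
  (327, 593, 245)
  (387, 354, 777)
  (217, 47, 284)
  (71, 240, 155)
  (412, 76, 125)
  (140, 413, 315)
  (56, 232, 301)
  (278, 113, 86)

(245,327,593): 245+327 ≤ 593 → not valid
(354,387,777): 354+387 ≤ 777 → not valid
(47,217,284): 47+217 ≤ 284 → not valid
(71,155,240): 71+155 ≤ 240 → not valid
(76,125,412): 76+125 ≤ 412 → not valid
(140,315,413): 140+315 > 413 → valid
(56,232,301): 56+232 ≤ 301 → not valid
(86,113,278): 86+113 ≤ 278 → not valid
1 of the 8 triples forms a triangle.

1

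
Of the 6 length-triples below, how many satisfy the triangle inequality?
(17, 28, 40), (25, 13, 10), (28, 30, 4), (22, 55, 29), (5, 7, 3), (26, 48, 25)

(17,28,40): 17+28 > 40 → valid
(10,13,25): 10+13 ≤ 25 → not valid
(4,28,30): 4+28 > 30 → valid
(22,29,55): 22+29 ≤ 55 → not valid
(3,5,7): 3+5 > 7 → valid
(25,26,48): 25+26 > 48 → valid
4 of the 6 triples form a triangle.

4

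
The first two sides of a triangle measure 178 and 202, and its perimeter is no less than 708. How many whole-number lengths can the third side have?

Triangle inequality: 24 < x < 380. Perimeter ≥ 708 gives x ≥ 708 − 178 − 202 = 328.
So 328 ≤ x < 380; integers 328 through 379: 52 values.

52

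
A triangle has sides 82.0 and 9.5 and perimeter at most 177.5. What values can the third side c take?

Triangle inequality alone gives 72.5 < c < 91.5.
The perimeter condition gives c ≤ 177.5 − 82.0 − 9.5 = 86.0.
Intersecting the two: 72.5 < c ≤ 86.0.

72.5 < c ≤ 86.0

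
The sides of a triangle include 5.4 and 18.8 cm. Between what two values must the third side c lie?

By the triangle inequality, c must be less than 5.4 + 18.8 = 24.2 and greater than |5.4 − 18.8| = 13.4.

13.4 < c < 24.2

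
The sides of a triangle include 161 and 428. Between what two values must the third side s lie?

By the triangle inequality, s must be less than 161 + 428 = 589 and greater than |161 − 428| = 267.

267 < s < 589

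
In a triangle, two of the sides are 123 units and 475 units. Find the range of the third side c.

352 < c < 598 (units)

By the triangle inequality, c must be less than 123 + 475 = 598 and greater than |123 − 475| = 352.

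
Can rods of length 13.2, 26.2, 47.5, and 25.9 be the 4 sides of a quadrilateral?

A quadrilateral exists iff every side is shorter than the sum of the others — equivalently, the longest side is less than the sum of the rest.
Longest side 47.5 < 65.3 (sum of the remaining 3), so yes.

Yes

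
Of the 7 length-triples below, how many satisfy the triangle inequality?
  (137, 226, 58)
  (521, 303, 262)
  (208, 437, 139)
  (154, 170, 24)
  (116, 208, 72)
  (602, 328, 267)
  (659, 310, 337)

(58,137,226): 58+137 ≤ 226 → not valid
(262,303,521): 262+303 > 521 → valid
(139,208,437): 139+208 ≤ 437 → not valid
(24,154,170): 24+154 > 170 → valid
(72,116,208): 72+116 ≤ 208 → not valid
(267,328,602): 267+328 ≤ 602 → not valid
(310,337,659): 310+337 ≤ 659 → not valid
2 of the 7 triples form a triangle.

2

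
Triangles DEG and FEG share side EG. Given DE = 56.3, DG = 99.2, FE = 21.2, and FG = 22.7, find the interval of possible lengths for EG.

From triangle DEG: |56.3 − 99.2| < EG < 56.3 + 99.2, i.e. 42.9 < EG < 155.5.
From triangle FEG: 1.5 < EG < 43.9.
Both must hold, so EG lies in the intersection.

42.9 < EG < 43.9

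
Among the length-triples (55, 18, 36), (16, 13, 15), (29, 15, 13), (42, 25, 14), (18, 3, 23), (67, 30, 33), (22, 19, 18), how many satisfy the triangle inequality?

(18,36,55): 18+36 ≤ 55 → not valid
(13,15,16): 13+15 > 16 → valid
(13,15,29): 13+15 ≤ 29 → not valid
(14,25,42): 14+25 ≤ 42 → not valid
(3,18,23): 3+18 ≤ 23 → not valid
(30,33,67): 30+33 ≤ 67 → not valid
(18,19,22): 18+19 > 22 → valid
2 of the 7 triples form a triangle.

2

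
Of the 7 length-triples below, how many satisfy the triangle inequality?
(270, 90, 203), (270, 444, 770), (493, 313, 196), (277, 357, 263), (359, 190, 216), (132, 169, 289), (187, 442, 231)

5

(90,203,270): 90+203 > 270 → valid
(270,444,770): 270+444 ≤ 770 → not valid
(196,313,493): 196+313 > 493 → valid
(263,277,357): 263+277 > 357 → valid
(190,216,359): 190+216 > 359 → valid
(132,169,289): 132+169 > 289 → valid
(187,231,442): 187+231 ≤ 442 → not valid
5 of the 7 triples form a triangle.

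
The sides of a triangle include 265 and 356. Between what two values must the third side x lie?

91 < x < 621

By the triangle inequality, x must be less than 265 + 356 = 621 and greater than |265 − 356| = 91.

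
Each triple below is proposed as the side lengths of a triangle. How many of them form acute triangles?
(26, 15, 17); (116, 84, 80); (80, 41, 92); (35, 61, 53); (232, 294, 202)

(26,15,17): 15²+17² = 514 < 676 = 26² → obtuse
(116,84,80): 80²+84² = 13456 = 116² → right
(80,41,92): 41²+80² = 8081 < 8464 = 92² → obtuse
(35,61,53): 35²+53² = 4034 > 3721 = 61² → acute
(232,294,202): 202²+232² = 94628 > 86436 = 294² → acute
2 of the 5 are acute.

2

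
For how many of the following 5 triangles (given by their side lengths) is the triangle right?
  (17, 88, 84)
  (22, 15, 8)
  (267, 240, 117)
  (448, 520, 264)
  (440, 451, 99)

3

(17,88,84): 17²+84² = 7345 < 7744 = 88² → obtuse
(22,15,8): 8²+15² = 289 < 484 = 22² → obtuse
(267,240,117): 117²+240² = 71289 = 267² → right
(448,520,264): 264²+448² = 270400 = 520² → right
(440,451,99): 99²+440² = 203401 = 451² → right
3 of the 5 are right.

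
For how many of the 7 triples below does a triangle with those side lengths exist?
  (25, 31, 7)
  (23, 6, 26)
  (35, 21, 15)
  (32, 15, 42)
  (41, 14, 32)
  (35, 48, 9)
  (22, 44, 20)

5

(7,25,31): 7+25 > 31 → valid
(6,23,26): 6+23 > 26 → valid
(15,21,35): 15+21 > 35 → valid
(15,32,42): 15+32 > 42 → valid
(14,32,41): 14+32 > 41 → valid
(9,35,48): 9+35 ≤ 48 → not valid
(20,22,44): 20+22 ≤ 44 → not valid
5 of the 7 triples form a triangle.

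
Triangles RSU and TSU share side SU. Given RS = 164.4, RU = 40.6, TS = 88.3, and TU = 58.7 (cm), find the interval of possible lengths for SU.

From triangle RSU: |164.4 − 40.6| < SU < 164.4 + 40.6, i.e. 123.8 < SU < 205.0.
From triangle TSU: 29.6 < SU < 147.0.
Both must hold, so SU lies in the intersection.

123.8 < SU < 147.0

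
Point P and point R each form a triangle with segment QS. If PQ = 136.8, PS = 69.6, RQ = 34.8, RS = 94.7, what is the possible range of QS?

From triangle PQS: |136.8 − 69.6| < QS < 136.8 + 69.6, i.e. 67.2 < QS < 206.4.
From triangle RQS: 59.9 < QS < 129.5.
Both must hold, so QS lies in the intersection.

67.2 < QS < 129.5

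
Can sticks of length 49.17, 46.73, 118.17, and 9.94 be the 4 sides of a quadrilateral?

No

For a quadrilateral, each side must be shorter than the sum of the others.
Here the longest side is 118.17, but the remaining 3 sides sum to only 105.84.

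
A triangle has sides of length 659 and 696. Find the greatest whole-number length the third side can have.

1354

The third side must be strictly less than 659 + 696 = 1355.
The largest integer below 1355 is 1354.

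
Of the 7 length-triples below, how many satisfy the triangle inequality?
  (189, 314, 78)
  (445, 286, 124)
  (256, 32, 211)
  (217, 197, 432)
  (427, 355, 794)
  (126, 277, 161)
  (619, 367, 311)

2

(78,189,314): 78+189 ≤ 314 → not valid
(124,286,445): 124+286 ≤ 445 → not valid
(32,211,256): 32+211 ≤ 256 → not valid
(197,217,432): 197+217 ≤ 432 → not valid
(355,427,794): 355+427 ≤ 794 → not valid
(126,161,277): 126+161 > 277 → valid
(311,367,619): 311+367 > 619 → valid
2 of the 7 triples form a triangle.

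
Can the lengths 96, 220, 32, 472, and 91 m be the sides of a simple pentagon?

For a pentagon, each side must be shorter than the sum of the others.
Here the longest side is 472, but the remaining 4 sides sum to only 439.

No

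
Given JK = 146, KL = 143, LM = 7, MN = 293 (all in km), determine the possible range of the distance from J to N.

0 ≤ JN ≤ 589 km

The maximum is all hops collinear in one direction: 146 + 143 + 7 + 293 = 589.
The longest hop is 293; the others sum to 296. Since 293 ≤ 296, the path can fold back on itself completely, so the minimum distance is 0.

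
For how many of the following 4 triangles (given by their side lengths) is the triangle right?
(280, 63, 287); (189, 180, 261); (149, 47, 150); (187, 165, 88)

(280,63,287): 63²+280² = 82369 = 287² → right
(189,180,261): 180²+189² = 68121 = 261² → right
(149,47,150): 47²+149² = 24410 > 22500 = 150² → acute
(187,165,88): 88²+165² = 34969 = 187² → right
3 of the 4 are right.

3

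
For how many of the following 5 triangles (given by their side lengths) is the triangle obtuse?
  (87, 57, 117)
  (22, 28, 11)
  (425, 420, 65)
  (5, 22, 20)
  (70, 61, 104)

(87,57,117): 57²+87² = 10818 < 13689 = 117² → obtuse
(22,28,11): 11²+22² = 605 < 784 = 28² → obtuse
(425,420,65): 65²+420² = 180625 = 425² → right
(5,22,20): 5²+20² = 425 < 484 = 22² → obtuse
(70,61,104): 61²+70² = 8621 < 10816 = 104² → obtuse
4 of the 5 are obtuse.

4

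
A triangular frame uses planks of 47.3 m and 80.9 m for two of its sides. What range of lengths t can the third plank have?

By the triangle inequality, t must be less than 47.3 + 80.9 = 128.2 and greater than |47.3 − 80.9| = 33.6.

33.6 < t < 128.2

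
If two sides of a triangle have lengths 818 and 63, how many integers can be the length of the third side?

The third side lies in the open interval (755, 881).
Integers from 756 to 880 inclusive: 880 − 756 + 1 = 125.

125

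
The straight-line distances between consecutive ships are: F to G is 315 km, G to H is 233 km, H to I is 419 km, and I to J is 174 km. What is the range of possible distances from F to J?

0 ≤ FJ ≤ 1141 km

The maximum is all hops collinear in one direction: 315 + 233 + 419 + 174 = 1141.
The longest hop is 419; the others sum to 722. Since 419 ≤ 722, the path can fold back on itself completely, so the minimum distance is 0.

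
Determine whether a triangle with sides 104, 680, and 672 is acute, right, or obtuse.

Compare the square of the longest side to the sum of squares of the other two: 104² + 672² = 462400 = 680².

right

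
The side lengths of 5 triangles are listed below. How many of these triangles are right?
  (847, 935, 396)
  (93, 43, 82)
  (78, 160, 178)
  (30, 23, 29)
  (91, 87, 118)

(847,935,396): 396²+847² = 874225 = 935² → right
(93,43,82): 43²+82² = 8573 < 8649 = 93² → obtuse
(78,160,178): 78²+160² = 31684 = 178² → right
(30,23,29): 23²+29² = 1370 > 900 = 30² → acute
(91,87,118): 87²+91² = 15850 > 13924 = 118² → acute
2 of the 5 are right.

2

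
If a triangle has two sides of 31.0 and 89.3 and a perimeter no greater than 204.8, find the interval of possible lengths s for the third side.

Triangle inequality alone gives 58.3 < s < 120.3.
The perimeter condition gives s ≤ 204.8 − 31.0 − 89.3 = 84.5.
Intersecting the two: 58.3 < s ≤ 84.5.

58.3 < s ≤ 84.5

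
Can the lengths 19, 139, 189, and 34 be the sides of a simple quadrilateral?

Yes

A quadrilateral exists iff every side is shorter than the sum of the others — equivalently, the longest side is less than the sum of the rest.
Longest side 189 < 192 (sum of the remaining 3), so yes.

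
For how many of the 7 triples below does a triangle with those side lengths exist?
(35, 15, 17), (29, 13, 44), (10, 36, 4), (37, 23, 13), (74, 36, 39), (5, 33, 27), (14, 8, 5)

1

(15,17,35): 15+17 ≤ 35 → not valid
(13,29,44): 13+29 ≤ 44 → not valid
(4,10,36): 4+10 ≤ 36 → not valid
(13,23,37): 13+23 ≤ 37 → not valid
(36,39,74): 36+39 > 74 → valid
(5,27,33): 5+27 ≤ 33 → not valid
(5,8,14): 5+8 ≤ 14 → not valid
1 of the 7 triples forms a triangle.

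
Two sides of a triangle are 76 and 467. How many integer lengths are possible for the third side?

The third side lies in the open interval (391, 543).
Integers from 392 to 542 inclusive: 542 − 392 + 1 = 151.

151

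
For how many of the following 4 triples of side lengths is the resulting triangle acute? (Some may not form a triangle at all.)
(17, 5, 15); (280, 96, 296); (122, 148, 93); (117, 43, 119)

(17,5,15): 5²+15² = 250 < 289 = 17² → obtuse
(280,96,296): 96²+280² = 87616 = 296² → right
(122,148,93): 93²+122² = 23533 > 21904 = 148² → acute
(117,43,119): 43²+117² = 15538 > 14161 = 119² → acute
2 of the 4 are acute.

2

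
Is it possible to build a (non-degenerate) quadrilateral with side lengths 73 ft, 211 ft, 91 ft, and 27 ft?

For a quadrilateral, each side must be shorter than the sum of the others.
Here the longest side is 211, but the remaining 3 sides sum to only 191.

No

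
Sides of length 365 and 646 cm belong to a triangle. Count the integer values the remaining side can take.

729

The third side lies in the open interval (281, 1011).
Integers from 282 to 1010 inclusive: 1010 − 282 + 1 = 729.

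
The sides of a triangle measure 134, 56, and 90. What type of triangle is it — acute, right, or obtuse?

Compare the square of the longest side to the sum of squares of the other two: 56² + 90² = 11236 < 17956 = 134².

obtuse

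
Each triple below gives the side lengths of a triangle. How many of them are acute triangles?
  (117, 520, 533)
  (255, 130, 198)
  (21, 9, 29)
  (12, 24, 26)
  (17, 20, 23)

2

(117,520,533): 117²+520² = 284089 = 533² → right
(255,130,198): 130²+198² = 56104 < 65025 = 255² → obtuse
(21,9,29): 9²+21² = 522 < 841 = 29² → obtuse
(12,24,26): 12²+24² = 720 > 676 = 26² → acute
(17,20,23): 17²+20² = 689 > 529 = 23² → acute
2 of the 5 are acute.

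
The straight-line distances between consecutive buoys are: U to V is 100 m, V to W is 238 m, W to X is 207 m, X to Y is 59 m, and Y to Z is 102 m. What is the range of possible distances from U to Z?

0 ≤ UZ ≤ 706 m

The maximum is all hops collinear in one direction: 100 + 238 + 207 + 59 + 102 = 706.
The longest hop is 238; the others sum to 468. Since 238 ≤ 468, the path can fold back on itself completely, so the minimum distance is 0.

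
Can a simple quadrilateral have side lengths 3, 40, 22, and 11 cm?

For a quadrilateral, each side must be shorter than the sum of the others.
Here the longest side is 40, but the remaining 3 sides sum to only 36.

No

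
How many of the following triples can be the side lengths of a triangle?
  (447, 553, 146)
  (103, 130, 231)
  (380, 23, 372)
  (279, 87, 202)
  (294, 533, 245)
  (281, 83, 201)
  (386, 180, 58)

6

(146,447,553): 146+447 > 553 → valid
(103,130,231): 103+130 > 231 → valid
(23,372,380): 23+372 > 380 → valid
(87,202,279): 87+202 > 279 → valid
(245,294,533): 245+294 > 533 → valid
(83,201,281): 83+201 > 281 → valid
(58,180,386): 58+180 ≤ 386 → not valid
6 of the 7 triples form a triangle.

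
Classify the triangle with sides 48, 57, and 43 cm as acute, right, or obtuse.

Compare the square of the longest side to the sum of squares of the other two: 43² + 48² = 4153 > 3249 = 57².

acute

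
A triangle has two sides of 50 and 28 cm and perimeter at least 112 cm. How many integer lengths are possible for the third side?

Triangle inequality: 22 < x < 78. Perimeter ≥ 112 gives x ≥ 112 − 50 − 28 = 34.
So 34 ≤ x < 78; integers 34 through 77: 44 values.

44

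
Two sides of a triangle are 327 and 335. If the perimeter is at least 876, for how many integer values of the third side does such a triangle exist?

Triangle inequality: 8 < x < 662. Perimeter ≥ 876 gives x ≥ 876 − 327 − 335 = 214.
So 214 ≤ x < 662; integers 214 through 661: 448 values.

448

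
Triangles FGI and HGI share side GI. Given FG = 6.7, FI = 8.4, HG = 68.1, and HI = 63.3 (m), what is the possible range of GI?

From triangle FGI: |6.7 − 8.4| < GI < 6.7 + 8.4, i.e. 1.7 < GI < 15.1.
From triangle HGI: 4.8 < GI < 131.4.
Both must hold, so GI lies in the intersection.

4.8 < GI < 15.1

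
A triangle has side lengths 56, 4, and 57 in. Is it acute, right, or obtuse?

Compare the square of the longest side to the sum of squares of the other two: 4² + 56² = 3152 < 3249 = 57².

obtuse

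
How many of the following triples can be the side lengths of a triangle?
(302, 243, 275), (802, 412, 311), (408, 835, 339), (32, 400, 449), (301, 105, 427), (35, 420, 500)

(243,275,302): 243+275 > 302 → valid
(311,412,802): 311+412 ≤ 802 → not valid
(339,408,835): 339+408 ≤ 835 → not valid
(32,400,449): 32+400 ≤ 449 → not valid
(105,301,427): 105+301 ≤ 427 → not valid
(35,420,500): 35+420 ≤ 500 → not valid
1 of the 6 triples forms a triangle.

1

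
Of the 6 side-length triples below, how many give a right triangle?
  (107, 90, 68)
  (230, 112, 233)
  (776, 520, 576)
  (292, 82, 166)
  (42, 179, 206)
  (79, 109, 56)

1

(107,90,68): 68²+90² = 12724 > 11449 = 107² → acute
(230,112,233): 112²+230² = 65444 > 54289 = 233² → acute
(776,520,576): 520²+576² = 602176 = 776² → right
(292,82,166): 82+166 ≤ 292, not a triangle
(42,179,206): 42²+179² = 33805 < 42436 = 206² → obtuse
(79,109,56): 56²+79² = 9377 < 11881 = 109² → obtuse
1 of the 6 is right.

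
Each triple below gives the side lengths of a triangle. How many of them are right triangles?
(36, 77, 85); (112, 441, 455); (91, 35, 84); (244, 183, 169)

(36,77,85): 36²+77² = 7225 = 85² → right
(112,441,455): 112²+441² = 207025 = 455² → right
(91,35,84): 35²+84² = 8281 = 91² → right
(244,183,169): 169²+183² = 62050 > 59536 = 244² → acute
3 of the 4 are right.

3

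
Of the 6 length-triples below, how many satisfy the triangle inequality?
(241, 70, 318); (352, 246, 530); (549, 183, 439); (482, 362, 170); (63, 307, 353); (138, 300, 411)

5

(70,241,318): 70+241 ≤ 318 → not valid
(246,352,530): 246+352 > 530 → valid
(183,439,549): 183+439 > 549 → valid
(170,362,482): 170+362 > 482 → valid
(63,307,353): 63+307 > 353 → valid
(138,300,411): 138+300 > 411 → valid
5 of the 6 triples form a triangle.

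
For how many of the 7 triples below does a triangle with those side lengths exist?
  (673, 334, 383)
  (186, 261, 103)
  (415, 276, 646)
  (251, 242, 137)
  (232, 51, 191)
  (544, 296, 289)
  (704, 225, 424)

6

(334,383,673): 334+383 > 673 → valid
(103,186,261): 103+186 > 261 → valid
(276,415,646): 276+415 > 646 → valid
(137,242,251): 137+242 > 251 → valid
(51,191,232): 51+191 > 232 → valid
(289,296,544): 289+296 > 544 → valid
(225,424,704): 225+424 ≤ 704 → not valid
6 of the 7 triples form a triangle.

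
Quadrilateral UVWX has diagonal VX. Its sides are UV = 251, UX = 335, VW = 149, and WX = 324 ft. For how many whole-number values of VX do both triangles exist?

From triangle UVX: 84 < VX < 586.
From triangle WVX: 175 < VX < 473.
Intersection: 175 < VX < 473, so integers 176 through 472: 297 values.

297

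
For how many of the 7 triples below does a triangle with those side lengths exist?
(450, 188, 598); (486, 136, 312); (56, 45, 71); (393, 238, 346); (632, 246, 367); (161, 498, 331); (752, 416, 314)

3

(188,450,598): 188+450 > 598 → valid
(136,312,486): 136+312 ≤ 486 → not valid
(45,56,71): 45+56 > 71 → valid
(238,346,393): 238+346 > 393 → valid
(246,367,632): 246+367 ≤ 632 → not valid
(161,331,498): 161+331 ≤ 498 → not valid
(314,416,752): 314+416 ≤ 752 → not valid
3 of the 7 triples form a triangle.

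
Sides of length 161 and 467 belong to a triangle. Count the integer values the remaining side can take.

321

The third side lies in the open interval (306, 628).
Integers from 307 to 627 inclusive: 627 − 307 + 1 = 321.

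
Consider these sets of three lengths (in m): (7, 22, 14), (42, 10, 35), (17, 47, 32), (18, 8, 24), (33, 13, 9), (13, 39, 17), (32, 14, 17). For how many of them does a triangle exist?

(7,14,22): 7+14 ≤ 22 → not valid
(10,35,42): 10+35 > 42 → valid
(17,32,47): 17+32 > 47 → valid
(8,18,24): 8+18 > 24 → valid
(9,13,33): 9+13 ≤ 33 → not valid
(13,17,39): 13+17 ≤ 39 → not valid
(14,17,32): 14+17 ≤ 32 → not valid
3 of the 7 triples form a triangle.

3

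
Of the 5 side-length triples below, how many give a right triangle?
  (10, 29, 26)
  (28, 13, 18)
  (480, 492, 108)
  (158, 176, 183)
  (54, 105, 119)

(10,29,26): 10²+26² = 776 < 841 = 29² → obtuse
(28,13,18): 13²+18² = 493 < 784 = 28² → obtuse
(480,492,108): 108²+480² = 242064 = 492² → right
(158,176,183): 158²+176² = 55940 > 33489 = 183² → acute
(54,105,119): 54²+105² = 13941 < 14161 = 119² → obtuse
1 of the 5 is right.

1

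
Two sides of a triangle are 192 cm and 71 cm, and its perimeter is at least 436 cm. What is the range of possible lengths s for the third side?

173 ≤ s < 263

Triangle inequality alone gives 121 < s < 263.
The perimeter condition gives s ≥ 436 − 192 − 71 = 173.
Intersecting the two: 173 ≤ s < 263.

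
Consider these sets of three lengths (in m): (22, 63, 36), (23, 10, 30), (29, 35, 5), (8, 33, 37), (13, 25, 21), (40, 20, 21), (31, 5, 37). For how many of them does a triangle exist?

4

(22,36,63): 22+36 ≤ 63 → not valid
(10,23,30): 10+23 > 30 → valid
(5,29,35): 5+29 ≤ 35 → not valid
(8,33,37): 8+33 > 37 → valid
(13,21,25): 13+21 > 25 → valid
(20,21,40): 20+21 > 40 → valid
(5,31,37): 5+31 ≤ 37 → not valid
4 of the 7 triples form a triangle.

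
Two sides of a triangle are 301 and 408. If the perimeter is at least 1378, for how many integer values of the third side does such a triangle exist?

40

Triangle inequality: 107 < x < 709. Perimeter ≥ 1378 gives x ≥ 1378 − 301 − 408 = 669.
So 669 ≤ x < 709; integers 669 through 708: 40 values.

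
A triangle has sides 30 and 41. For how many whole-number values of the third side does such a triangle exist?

The third side lies in the open interval (11, 71).
Integers from 12 to 70 inclusive: 70 − 12 + 1 = 59.

59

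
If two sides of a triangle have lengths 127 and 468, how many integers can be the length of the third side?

253

The third side lies in the open interval (341, 595).
Integers from 342 to 594 inclusive: 594 − 342 + 1 = 253.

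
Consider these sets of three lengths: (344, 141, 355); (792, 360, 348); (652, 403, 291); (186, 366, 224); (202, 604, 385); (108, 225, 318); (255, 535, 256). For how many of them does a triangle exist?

(141,344,355): 141+344 > 355 → valid
(348,360,792): 348+360 ≤ 792 → not valid
(291,403,652): 291+403 > 652 → valid
(186,224,366): 186+224 > 366 → valid
(202,385,604): 202+385 ≤ 604 → not valid
(108,225,318): 108+225 > 318 → valid
(255,256,535): 255+256 ≤ 535 → not valid
4 of the 7 triples form a triangle.

4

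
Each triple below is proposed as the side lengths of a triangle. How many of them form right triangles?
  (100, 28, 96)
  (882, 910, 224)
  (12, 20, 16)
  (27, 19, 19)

3

(100,28,96): 28²+96² = 10000 = 100² → right
(882,910,224): 224²+882² = 828100 = 910² → right
(12,20,16): 12²+16² = 400 = 20² → right
(27,19,19): 19²+19² = 722 < 729 = 27² → obtuse
3 of the 4 are right.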